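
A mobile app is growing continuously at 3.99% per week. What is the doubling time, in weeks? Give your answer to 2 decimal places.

doubling time ≈ 17.37 weeks

doubling time = ln(2) / |r| = 0.69315 / 0.0399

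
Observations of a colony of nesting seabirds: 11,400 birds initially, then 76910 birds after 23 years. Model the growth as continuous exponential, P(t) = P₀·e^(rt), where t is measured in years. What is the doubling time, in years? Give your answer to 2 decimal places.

doubling time ≈ 8.35 years

r = ln(76910/11400) / 23 = ln(6.74649) / 23 ≈ 0.083001 per year
doubling time = ln 2 / |r| = 0.69315 / 0.083001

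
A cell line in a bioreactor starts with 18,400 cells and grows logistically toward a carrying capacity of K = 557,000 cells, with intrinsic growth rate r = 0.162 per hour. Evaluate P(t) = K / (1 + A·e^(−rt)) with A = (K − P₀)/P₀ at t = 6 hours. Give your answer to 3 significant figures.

A = (557000 − 18400)/18400 = 29.27174
P(6) = 557000 / (1 + 29.27174·e^(−0.162·6)) = 557000 / (1 + 29.27174·0.378326)
= 557000 / 12.07425 ≈ 46131.23

≈ 46,100 cells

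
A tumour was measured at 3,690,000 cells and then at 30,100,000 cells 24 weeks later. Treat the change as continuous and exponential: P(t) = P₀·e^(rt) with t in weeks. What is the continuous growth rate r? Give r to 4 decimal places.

r ≈ 0.0875 per week

30100000 = 3690000 · e^(r·24)
e^(24r) = 30100000/3690000 = 8.15718
r = ln(8.15718) / 24 = 2.0989 / 24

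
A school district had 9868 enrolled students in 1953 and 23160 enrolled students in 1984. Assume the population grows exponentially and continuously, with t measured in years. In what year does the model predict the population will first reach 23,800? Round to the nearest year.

r = ln(23160/9868) / 31 = 0.85313/31 ≈ 0.02752 per year
t = ln(23800/9868) / r = 0.88039/0.02752 ≈ 31.99 years after 1953

year 1985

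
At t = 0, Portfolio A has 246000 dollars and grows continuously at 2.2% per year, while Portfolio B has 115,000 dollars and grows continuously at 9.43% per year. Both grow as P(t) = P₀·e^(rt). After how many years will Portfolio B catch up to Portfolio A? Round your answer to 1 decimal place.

246000·e^(0.022t) = 115000·e^(0.0943t)
246000/115000 = e^((0.0943 − 0.022)t) → ln(2.13913) = 0.0723·t
t = 0.7604 / 0.0723

t ≈ 10.5 years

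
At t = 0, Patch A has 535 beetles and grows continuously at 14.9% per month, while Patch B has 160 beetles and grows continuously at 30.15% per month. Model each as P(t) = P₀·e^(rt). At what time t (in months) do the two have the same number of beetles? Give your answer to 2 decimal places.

t ≈ 7.92 months

535·e^(0.149t) = 160·e^(0.3015t)
535/160 = e^((0.3015 − 0.149)t) → ln(3.34375) = 0.1525·t
t = 1.20709 / 0.1525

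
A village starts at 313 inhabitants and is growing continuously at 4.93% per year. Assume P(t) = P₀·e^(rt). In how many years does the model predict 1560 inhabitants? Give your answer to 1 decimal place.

t ≈ 32.6 years

1560 = 313 · e^(0.0493·t)
t = ln(1560/313) / 0.0493 = ln(4.98403) / 0.0493 = 1.60624 / 0.0493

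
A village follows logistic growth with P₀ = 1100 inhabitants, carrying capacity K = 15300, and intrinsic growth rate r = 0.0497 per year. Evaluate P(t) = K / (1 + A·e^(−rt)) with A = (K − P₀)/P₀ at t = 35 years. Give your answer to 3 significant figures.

≈ 4,680 inhabitants

A = (15300 − 1100)/1100 = 12.90909
P(35) = 15300 / (1 + 12.90909·e^(−0.0497·35)) = 15300 / (1 + 12.90909·0.175608)
= 15300 / 3.26694 ≈ 4683.28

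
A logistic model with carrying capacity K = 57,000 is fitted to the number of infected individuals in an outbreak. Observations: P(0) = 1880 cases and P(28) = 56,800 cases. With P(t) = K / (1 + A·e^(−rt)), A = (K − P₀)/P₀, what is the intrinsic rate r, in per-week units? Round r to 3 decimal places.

A = (57000 − 1880)/1880 = 29.31915
56800 = 57000/(1 + 29.31915·e^(−r·28)) → e^(−28r) = (1.00352 − 1)/29.31915 = 0.00012
r = −ln(0.00012)/28 = 9.02722/28

r ≈ 0.322 per week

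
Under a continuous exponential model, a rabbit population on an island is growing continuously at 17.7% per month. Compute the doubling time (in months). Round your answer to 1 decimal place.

doubling time ≈ 3.9 months

doubling time = ln(2) / |r| = 0.69315 / 0.177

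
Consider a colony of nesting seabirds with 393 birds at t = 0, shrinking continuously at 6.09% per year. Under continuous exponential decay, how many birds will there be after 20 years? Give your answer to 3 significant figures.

P(20) = 393 · e^(-0.0609·20) = 393 · e^(-1.218)
= 393 · 0.29582 ≈ 116.26

≈ 116 birds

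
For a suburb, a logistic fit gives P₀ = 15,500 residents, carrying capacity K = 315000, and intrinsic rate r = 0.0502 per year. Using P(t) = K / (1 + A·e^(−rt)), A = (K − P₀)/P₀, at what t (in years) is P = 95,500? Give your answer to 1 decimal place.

t ≈ 42.4 years

A = (315000 − 15500)/15500 = 19.32258
95500 = 315000/(1 + 19.32258·e^(−0.0502t)) → 1 + 19.32258·e^(−0.0502t) = 3.29843
e^(−0.0502t) = 0.11895 → t = ln(8.40686)/0.0502 = 2.12905/0.0502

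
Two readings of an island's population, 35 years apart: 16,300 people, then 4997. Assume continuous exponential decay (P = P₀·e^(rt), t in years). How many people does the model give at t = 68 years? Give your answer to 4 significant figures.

r = ln(4997/16300) / 35 ≈ -0.033781 per year
P(68) = 16300 · e^(-0.033781·68) = 16300 · 0.10055 ≈ 1638.98

≈ 1,639 people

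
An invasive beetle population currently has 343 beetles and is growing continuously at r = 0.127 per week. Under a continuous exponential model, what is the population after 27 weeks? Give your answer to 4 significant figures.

≈ 10,580 beetles

P(27) = 343 · e^(0.127·27) = 343 · e^(3.429)
= 343 · 30.84578 ≈ 10580.1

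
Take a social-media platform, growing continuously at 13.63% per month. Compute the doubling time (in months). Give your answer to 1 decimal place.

doubling time ≈ 5.1 months

doubling time = ln(2) / |r| = 0.69315 / 0.1363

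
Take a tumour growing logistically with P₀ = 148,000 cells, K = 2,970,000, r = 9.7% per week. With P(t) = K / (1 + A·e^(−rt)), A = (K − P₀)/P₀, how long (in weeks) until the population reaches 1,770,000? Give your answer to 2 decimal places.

A = (2970000 − 148000)/148000 = 19.06757
1770000 = 2970000/(1 + 19.06757·e^(−0.097t)) → 1 + 19.06757·e^(−0.097t) = 1.67797
e^(−0.097t) = 0.035556 → t = ln(28.12466)/0.097 = 3.33665/0.097

t ≈ 34.40 weeks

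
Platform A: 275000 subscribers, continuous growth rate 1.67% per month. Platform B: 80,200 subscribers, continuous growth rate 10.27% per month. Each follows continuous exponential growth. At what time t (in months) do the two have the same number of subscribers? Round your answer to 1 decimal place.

275000·e^(0.0167t) = 80200·e^(0.1027t)
275000/80200 = e^((0.1027 − 0.0167)t) → ln(3.42893) = 0.086·t
t = 1.23225 / 0.086

t ≈ 14.3 months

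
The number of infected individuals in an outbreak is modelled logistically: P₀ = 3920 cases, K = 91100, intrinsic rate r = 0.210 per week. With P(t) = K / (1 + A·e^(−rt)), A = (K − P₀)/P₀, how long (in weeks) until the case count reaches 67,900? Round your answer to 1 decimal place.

t ≈ 19.9 weeks

A = (91100 − 3920)/3920 = 22.2398
67900 = 91100/(1 + 22.2398·e^(−0.21t)) → 1 + 22.2398·e^(−0.21t) = 1.34168
e^(−0.21t) = 0.015363 → t = ln(65.08975)/0.21 = 4.17577/0.21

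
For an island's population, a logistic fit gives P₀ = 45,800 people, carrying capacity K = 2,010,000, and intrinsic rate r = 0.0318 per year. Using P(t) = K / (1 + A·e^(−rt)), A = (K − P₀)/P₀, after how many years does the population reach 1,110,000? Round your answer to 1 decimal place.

A = (2010000 − 45800)/45800 = 42.88646
1110000 = 2010000/(1 + 42.88646·e^(−0.0318t)) → 1 + 42.88646·e^(−0.0318t) = 1.81081
e^(−0.0318t) = 0.018906 → t = ln(52.8933)/0.0318 = 3.96828/0.0318

t ≈ 124.8 years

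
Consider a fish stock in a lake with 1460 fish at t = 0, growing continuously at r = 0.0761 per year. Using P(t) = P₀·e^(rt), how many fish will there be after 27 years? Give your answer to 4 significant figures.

P(27) = 1460 · e^(0.0761·27) = 1460 · e^(2.0547)
= 1460 · 7.8045 ≈ 11394.56

≈ 11,390 fish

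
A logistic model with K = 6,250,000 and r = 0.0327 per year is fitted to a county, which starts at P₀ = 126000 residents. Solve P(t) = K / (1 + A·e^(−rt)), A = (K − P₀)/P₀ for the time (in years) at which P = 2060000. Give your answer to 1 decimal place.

A = (6250000 − 126000)/126000 = 48.60317
2060000 = 6250000/(1 + 48.60317·e^(−0.0327t)) → 1 + 48.60317·e^(−0.0327t) = 3.03398
e^(−0.0327t) = 0.041849 → t = ln(23.89559)/0.0327 = 3.17369/0.0327

t ≈ 97.1 years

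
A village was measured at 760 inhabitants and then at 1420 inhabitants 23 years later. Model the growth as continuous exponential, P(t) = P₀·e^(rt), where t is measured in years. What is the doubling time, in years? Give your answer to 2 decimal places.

r = ln(1420/760) / 23 = ln(1.86842) / 23 ≈ 0.027178 per year
doubling time = ln 2 / |r| = 0.69315 / 0.027178

doubling time ≈ 25.50 years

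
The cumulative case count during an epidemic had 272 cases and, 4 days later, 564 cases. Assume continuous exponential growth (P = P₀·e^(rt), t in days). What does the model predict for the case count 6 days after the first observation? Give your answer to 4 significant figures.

≈ 812.1 cases

r = ln(564/272) / 4 ≈ 0.182313 per day
P(6) = 272 · e^(0.182313·6) = 272 · 2.98583 ≈ 812.15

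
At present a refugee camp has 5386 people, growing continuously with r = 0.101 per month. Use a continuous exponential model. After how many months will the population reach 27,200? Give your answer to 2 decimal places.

27200 = 5386 · e^(0.101·t)
t = ln(27200/5386) / 0.101 = ln(5.05013) / 0.101 = 1.61941 / 0.101

t ≈ 16.03 months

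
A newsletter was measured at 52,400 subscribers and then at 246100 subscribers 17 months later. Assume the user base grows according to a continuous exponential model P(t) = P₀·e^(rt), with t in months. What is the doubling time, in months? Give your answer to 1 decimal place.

doubling time ≈ 7.6 months

r = ln(246100/52400) / 17 = ln(4.69656) / 17 ≈ 0.09099 per month
doubling time = ln 2 / |r| = 0.69315 / 0.09099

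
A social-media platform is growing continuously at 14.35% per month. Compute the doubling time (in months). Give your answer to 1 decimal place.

doubling time = ln(2) / |r| = 0.69315 / 0.1435

doubling time ≈ 4.8 months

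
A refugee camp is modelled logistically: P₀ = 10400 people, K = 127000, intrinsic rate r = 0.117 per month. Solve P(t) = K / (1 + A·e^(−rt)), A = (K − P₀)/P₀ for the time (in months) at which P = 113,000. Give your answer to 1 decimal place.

t ≈ 38.5 months

A = (127000 − 10400)/10400 = 11.21154
113000 = 127000/(1 + 11.21154·e^(−0.117t)) → 1 + 11.21154·e^(−0.117t) = 1.12389
e^(−0.117t) = 0.011051 → t = ln(90.49313)/0.117 = 4.50527/0.117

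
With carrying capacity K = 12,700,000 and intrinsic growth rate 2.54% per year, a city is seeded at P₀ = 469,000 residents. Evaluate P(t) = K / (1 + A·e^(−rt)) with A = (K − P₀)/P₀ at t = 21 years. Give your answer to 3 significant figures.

≈ 779,000 residents

A = (12700000 − 469000)/469000 = 26.07889
P(21) = 12700000 / (1 + 26.07889·e^(−0.0254·21)) = 12700000 / (1 + 26.07889·0.586607)
= 12700000 / 16.29806 ≈ 779233.7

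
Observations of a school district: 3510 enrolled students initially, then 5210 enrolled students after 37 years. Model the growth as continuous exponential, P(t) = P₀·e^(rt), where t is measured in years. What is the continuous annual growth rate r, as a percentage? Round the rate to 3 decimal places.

5210 = 3510 · e^(r·37)
e^(37r) = 5210/3510 = 1.48433
r = ln(1.48433) / 37 = 0.39496 / 37

r ≈ 1.067% per year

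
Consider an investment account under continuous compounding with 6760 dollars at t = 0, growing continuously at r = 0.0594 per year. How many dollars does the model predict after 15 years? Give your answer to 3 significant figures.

P(15) = 6760 · e^(0.0594·15) = 6760 · e^(0.891)
= 6760 · 2.43757 ≈ 16477.95

≈ 16,500 dollars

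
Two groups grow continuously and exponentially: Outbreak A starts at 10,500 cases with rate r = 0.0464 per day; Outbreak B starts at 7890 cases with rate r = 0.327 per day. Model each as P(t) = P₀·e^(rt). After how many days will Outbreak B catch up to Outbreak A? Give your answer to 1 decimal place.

t ≈ 1.0 days

10500·e^(0.0464t) = 7890·e^(0.327t)
10500/7890 = e^((0.327 − 0.0464)t) → ln(1.3308) = 0.2806·t
t = 0.28578 / 0.2806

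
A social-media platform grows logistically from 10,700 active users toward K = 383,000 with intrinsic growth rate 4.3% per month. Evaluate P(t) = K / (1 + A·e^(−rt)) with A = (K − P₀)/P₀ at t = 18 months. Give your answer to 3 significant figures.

A = (383000 − 10700)/10700 = 34.79439
P(18) = 383000 / (1 + 34.79439·e^(−0.043·18)) = 383000 / (1 + 34.79439·0.461165)
= 383000 / 17.04595 ≈ 22468.69

≈ 22,500 active users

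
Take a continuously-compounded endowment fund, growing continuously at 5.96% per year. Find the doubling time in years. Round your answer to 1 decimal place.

doubling time ≈ 11.6 years

doubling time = ln(2) / |r| = 0.69315 / 0.0596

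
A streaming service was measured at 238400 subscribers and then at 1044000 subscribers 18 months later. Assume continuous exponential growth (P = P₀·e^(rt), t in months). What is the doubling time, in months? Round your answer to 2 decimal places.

doubling time ≈ 8.45 months

r = ln(1044000/238400) / 18 = ln(4.37919) / 18 ≈ 0.082048 per month
doubling time = ln 2 / |r| = 0.69315 / 0.082048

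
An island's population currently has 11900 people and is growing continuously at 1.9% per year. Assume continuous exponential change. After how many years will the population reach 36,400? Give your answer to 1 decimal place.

t ≈ 58.8 years

36400 = 11900 · e^(0.019·t)
t = ln(36400/11900) / 0.019 = ln(3.05882) / 0.019 = 1.11803 / 0.019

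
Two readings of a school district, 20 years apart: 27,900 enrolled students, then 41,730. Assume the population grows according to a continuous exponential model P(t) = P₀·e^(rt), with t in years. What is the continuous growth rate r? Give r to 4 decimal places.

r ≈ 0.0201 per year

41730 = 27900 · e^(r·20)
e^(20r) = 41730/27900 = 1.4957
r = ln(1.4957) / 20 = 0.40259 / 20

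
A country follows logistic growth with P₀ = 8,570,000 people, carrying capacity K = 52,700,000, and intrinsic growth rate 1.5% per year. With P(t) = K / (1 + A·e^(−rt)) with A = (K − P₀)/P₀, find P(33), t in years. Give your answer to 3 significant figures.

A = (52700000 − 8570000)/8570000 = 5.14936
P(33) = 52700000 / (1 + 5.14936·e^(−0.015·33)) = 52700000 / (1 + 5.14936·0.609571)
= 52700000 / 4.1389 ≈ 12732854.9

≈ 12,700,000 people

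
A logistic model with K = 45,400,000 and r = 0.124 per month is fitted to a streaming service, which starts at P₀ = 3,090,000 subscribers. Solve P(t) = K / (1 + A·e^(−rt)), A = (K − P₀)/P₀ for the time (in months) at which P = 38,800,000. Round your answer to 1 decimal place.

t ≈ 35.4 months

A = (45400000 − 3090000)/3090000 = 13.69256
38800000 = 45400000/(1 + 13.69256·e^(−0.124t)) → 1 + 13.69256·e^(−0.124t) = 1.1701
e^(−0.124t) = 0.012423 → t = ln(80.49564)/0.124 = 4.3882/0.124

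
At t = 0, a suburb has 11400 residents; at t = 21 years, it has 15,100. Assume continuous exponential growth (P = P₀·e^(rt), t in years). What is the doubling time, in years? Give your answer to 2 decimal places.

r = ln(15100/11400) / 21 = ln(1.32456) / 21 ≈ 0.013385 per year
doubling time = ln 2 / |r| = 0.69315 / 0.013385

doubling time ≈ 51.79 years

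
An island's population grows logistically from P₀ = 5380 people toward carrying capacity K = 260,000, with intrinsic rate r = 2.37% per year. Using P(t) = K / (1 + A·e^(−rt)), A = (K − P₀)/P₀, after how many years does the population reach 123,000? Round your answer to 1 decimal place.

A = (260000 − 5380)/5380 = 47.32714
123000 = 260000/(1 + 47.32714·e^(−0.0237t)) → 1 + 47.32714·e^(−0.0237t) = 2.11382
e^(−0.0237t) = 0.023535 → t = ln(42.49079)/0.0237 = 3.74929/0.0237

t ≈ 158.2 years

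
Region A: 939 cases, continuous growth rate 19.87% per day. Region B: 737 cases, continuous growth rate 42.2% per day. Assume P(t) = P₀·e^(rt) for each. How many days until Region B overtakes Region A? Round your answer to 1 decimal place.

t ≈ 1.1 days

939·e^(0.1987t) = 737·e^(0.422t)
939/737 = e^((0.422 − 0.1987)t) → ln(1.27408) = 0.2233·t
t = 0.24223 / 0.2233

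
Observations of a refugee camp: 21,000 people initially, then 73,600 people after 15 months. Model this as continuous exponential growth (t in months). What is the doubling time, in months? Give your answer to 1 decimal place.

r = ln(73600/21000) / 15 = ln(3.50476) / 15 ≈ 0.083608 per month
doubling time = ln 2 / |r| = 0.69315 / 0.083608

doubling time ≈ 8.3 months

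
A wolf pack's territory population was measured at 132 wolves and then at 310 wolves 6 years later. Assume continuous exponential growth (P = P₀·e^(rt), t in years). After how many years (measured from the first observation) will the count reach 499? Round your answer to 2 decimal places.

r = ln(310/132) / 6 ≈ 0.142295 per year
t = ln(499/132) / r = 1.3298 / 0.142295 ≈ 9.345

t ≈ 9.35 years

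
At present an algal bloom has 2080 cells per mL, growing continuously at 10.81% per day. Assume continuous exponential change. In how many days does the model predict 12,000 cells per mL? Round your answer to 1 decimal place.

t ≈ 16.2 days

12000 = 2080 · e^(0.1081·t)
t = ln(12000/2080) / 0.1081 = ln(5.76923) / 0.1081 = 1.75254 / 0.1081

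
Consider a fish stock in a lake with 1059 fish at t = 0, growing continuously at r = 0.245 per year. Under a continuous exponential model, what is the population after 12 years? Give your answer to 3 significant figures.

≈ 20,000 fish

P(12) = 1059 · e^(0.245·12) = 1059 · e^(2.94)
= 1059 · 18.91585 ≈ 20031.88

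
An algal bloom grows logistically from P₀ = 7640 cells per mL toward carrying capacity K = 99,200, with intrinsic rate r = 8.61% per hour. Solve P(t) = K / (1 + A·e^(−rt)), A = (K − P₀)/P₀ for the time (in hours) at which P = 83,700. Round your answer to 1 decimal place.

A = (99200 − 7640)/7640 = 11.98429
83700 = 99200/(1 + 11.98429·e^(−0.0861t)) → 1 + 11.98429·e^(−0.0861t) = 1.18519
e^(−0.0861t) = 0.015452 → t = ln(64.71518)/0.0861 = 4.17/0.0861

t ≈ 48.4 hours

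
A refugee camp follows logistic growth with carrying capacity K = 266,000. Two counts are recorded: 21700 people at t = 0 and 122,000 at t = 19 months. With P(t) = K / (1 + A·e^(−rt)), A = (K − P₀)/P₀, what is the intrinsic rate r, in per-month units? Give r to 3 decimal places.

A = (266000 − 21700)/21700 = 11.25806
122000 = 266000/(1 + 11.25806·e^(−r·19)) → e^(−19r) = (2.18033 − 1)/11.25806 = 0.104843
r = −ln(0.104843)/19 = 2.25529/19

r ≈ 0.119 per month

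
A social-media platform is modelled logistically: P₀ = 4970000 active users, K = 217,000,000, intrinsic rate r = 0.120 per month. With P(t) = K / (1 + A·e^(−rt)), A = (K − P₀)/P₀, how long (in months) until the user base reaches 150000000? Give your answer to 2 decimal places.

t ≈ 37.99 months

A = (217000000 − 4970000)/4970000 = 42.66197
150000000 = 217000000/(1 + 42.66197·e^(−0.12t)) → 1 + 42.66197·e^(−0.12t) = 1.44667
e^(−0.12t) = 0.01047 → t = ln(95.51188)/0.12 = 4.55925/0.12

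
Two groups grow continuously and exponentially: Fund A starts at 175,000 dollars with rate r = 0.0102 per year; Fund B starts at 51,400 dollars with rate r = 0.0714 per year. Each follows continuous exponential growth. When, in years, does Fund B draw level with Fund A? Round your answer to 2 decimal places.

175000·e^(0.0102t) = 51400·e^(0.0714t)
175000/51400 = e^((0.0714 − 0.0102)t) → ln(3.40467) = 0.0612·t
t = 1.22515 / 0.0612

t ≈ 20.02 years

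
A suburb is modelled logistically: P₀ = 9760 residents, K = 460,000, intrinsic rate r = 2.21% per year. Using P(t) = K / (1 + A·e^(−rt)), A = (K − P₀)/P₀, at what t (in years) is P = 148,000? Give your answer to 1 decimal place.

A = (460000 − 9760)/9760 = 46.13115
148000 = 460000/(1 + 46.13115·e^(−0.0221t)) → 1 + 46.13115·e^(−0.0221t) = 3.10811
e^(−0.0221t) = 0.045698 → t = ln(21.88272)/0.0221 = 3.0857/0.0221

t ≈ 139.6 years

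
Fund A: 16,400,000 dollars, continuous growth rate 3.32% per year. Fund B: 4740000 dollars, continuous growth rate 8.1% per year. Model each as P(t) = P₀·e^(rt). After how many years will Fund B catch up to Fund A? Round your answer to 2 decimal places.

16400000·e^(0.0332t) = 4740000·e^(0.081t)
16400000/4740000 = e^((0.081 − 0.0332)t) → ln(3.45992) = 0.0478·t
t = 1.24124 / 0.0478

t ≈ 25.97 years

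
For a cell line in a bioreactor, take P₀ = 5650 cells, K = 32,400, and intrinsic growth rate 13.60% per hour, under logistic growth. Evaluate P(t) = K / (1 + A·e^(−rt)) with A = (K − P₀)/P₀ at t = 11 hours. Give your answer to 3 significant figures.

≈ 15,700 cells

A = (32400 − 5650)/5650 = 4.73451
P(11) = 32400 / (1 + 4.73451·e^(−0.136·11)) = 32400 / (1 + 4.73451·0.224024)
= 32400 / 2.06065 ≈ 15723.22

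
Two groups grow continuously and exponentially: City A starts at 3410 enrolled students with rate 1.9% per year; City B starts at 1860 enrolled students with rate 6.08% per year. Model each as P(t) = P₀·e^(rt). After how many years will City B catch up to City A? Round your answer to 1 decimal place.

3410·e^(0.019t) = 1860·e^(0.0608t)
3410/1860 = e^((0.0608 − 0.019)t) → ln(1.83333) = 0.0418·t
t = 0.60614 / 0.0418

t ≈ 14.5 years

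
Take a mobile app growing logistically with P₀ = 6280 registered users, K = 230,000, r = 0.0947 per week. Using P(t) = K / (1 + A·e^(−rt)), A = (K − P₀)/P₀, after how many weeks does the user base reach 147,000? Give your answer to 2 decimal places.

t ≈ 43.77 weeks

A = (230000 − 6280)/6280 = 35.6242
147000 = 230000/(1 + 35.6242·e^(−0.0947t)) → 1 + 35.6242·e^(−0.0947t) = 1.56463
e^(−0.0947t) = 0.01585 → t = ln(63.09347)/0.0947 = 4.14462/0.0947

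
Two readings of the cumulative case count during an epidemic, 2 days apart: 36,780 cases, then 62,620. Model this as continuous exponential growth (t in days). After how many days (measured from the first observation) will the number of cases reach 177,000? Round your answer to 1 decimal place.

t ≈ 5.9 days

r = ln(62620/36780) / 2 ≈ 0.266065 per day
t = ln(177000/36780) / r = 1.5712 / 0.266065 ≈ 5.905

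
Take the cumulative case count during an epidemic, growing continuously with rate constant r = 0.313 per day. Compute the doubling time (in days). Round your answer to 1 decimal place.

doubling time = ln(2) / |r| = 0.69315 / 0.313

doubling time ≈ 2.2 days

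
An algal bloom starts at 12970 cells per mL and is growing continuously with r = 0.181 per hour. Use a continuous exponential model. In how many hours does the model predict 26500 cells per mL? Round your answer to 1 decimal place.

26500 = 12970 · e^(0.181·t)
t = ln(26500/12970) / 0.181 = ln(2.04318) / 0.181 = 0.71451 / 0.181

t ≈ 3.9 hours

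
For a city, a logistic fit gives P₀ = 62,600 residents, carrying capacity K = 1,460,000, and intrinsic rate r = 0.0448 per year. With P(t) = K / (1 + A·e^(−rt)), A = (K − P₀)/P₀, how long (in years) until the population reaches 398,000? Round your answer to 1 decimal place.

t ≈ 47.4 years

A = (1460000 − 62600)/62600 = 22.32268
398000 = 1460000/(1 + 22.32268·e^(−0.0448t)) → 1 + 22.32268·e^(−0.0448t) = 3.66834
e^(−0.0448t) = 0.119535 → t = ln(8.36575)/0.0448 = 2.12415/0.0448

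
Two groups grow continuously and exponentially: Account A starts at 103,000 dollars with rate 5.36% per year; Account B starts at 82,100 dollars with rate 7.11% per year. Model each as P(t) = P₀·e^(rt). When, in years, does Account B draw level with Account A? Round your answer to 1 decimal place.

t ≈ 13.0 years

103000·e^(0.0536t) = 82100·e^(0.0711t)
103000/82100 = e^((0.0711 − 0.0536)t) → ln(1.25457) = 0.0175·t
t = 0.22679 / 0.0175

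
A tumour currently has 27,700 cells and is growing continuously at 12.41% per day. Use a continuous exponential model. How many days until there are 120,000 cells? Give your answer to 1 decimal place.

120000 = 27700 · e^(0.1241·t)
t = ln(120000/27700) / 0.1241 = ln(4.33213) / 0.1241 = 1.46606 / 0.1241

t ≈ 11.8 days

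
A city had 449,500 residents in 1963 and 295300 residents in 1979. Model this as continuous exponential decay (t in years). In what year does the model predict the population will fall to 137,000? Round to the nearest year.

r = ln(295300/449500) / 16 = -0.42014/16 ≈ -0.026259 per year
t = ln(137000/449500) / r = -1.18815/-0.026259 ≈ 45.25 years after 1963

year 2008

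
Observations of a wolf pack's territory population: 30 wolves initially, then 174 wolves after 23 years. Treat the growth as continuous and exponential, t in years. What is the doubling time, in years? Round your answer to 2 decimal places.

doubling time ≈ 9.07 years

r = ln(174/30) / 23 = ln(5.8) / 23 ≈ 0.076429 per year
doubling time = ln 2 / |r| = 0.69315 / 0.076429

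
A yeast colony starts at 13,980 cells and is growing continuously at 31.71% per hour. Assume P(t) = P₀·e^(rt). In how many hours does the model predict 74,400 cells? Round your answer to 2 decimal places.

74400 = 13980 · e^(0.3171·t)
t = ln(74400/13980) / 0.3171 = ln(5.32189) / 0.3171 = 1.67183 / 0.3171

t ≈ 5.27 hours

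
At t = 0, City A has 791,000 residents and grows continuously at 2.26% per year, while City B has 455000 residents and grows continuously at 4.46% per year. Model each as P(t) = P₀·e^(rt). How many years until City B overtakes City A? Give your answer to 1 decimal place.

791000·e^(0.0226t) = 455000·e^(0.0446t)
791000/455000 = e^((0.0446 − 0.0226)t) → ln(1.73846) = 0.022·t
t = 0.553 / 0.022

t ≈ 25.1 years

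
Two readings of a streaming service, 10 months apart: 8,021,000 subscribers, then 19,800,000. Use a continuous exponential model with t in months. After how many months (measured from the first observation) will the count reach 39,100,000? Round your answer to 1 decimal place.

r = ln(19800000/8021000) / 10 ≈ 0.090362 per month
t = ln(39100000/8021000) / r = 1.58406 / 0.090362 ≈ 17.53

t ≈ 17.5 months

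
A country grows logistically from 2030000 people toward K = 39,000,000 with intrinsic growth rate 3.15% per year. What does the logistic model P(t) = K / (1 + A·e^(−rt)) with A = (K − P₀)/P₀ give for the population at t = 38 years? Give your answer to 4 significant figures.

A = (39000000 − 2030000)/2030000 = 18.21182
P(38) = 39000000 / (1 + 18.21182·e^(−0.0315·38)) = 39000000 / (1 + 18.21182·0.302099)
= 39000000 / 6.50178 ≈ 5998360.91

≈ 5,998,000 people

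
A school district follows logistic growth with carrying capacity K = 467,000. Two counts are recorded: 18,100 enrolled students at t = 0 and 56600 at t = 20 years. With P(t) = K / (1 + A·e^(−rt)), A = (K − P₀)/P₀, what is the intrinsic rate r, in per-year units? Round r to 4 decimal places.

r ≈ 0.0615 per year

A = (467000 − 18100)/18100 = 24.8011
56600 = 467000/(1 + 24.8011·e^(−r·20)) → e^(−20r) = (8.25088 − 1)/24.8011 = 0.292361
r = −ln(0.292361)/20 = 1.22976/20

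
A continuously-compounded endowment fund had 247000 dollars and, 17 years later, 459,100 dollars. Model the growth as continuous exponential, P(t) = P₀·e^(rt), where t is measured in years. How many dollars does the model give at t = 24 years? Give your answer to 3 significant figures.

r = ln(459100/247000) / 17 ≈ 0.036464 per year
P(24) = 247000 · e^(0.036464·24) = 247000 · 2.39917 ≈ 592595.85

≈ 593,000 dollars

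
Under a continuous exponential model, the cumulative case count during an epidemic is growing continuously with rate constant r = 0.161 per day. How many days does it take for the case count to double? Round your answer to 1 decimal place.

doubling time = ln(2) / |r| = 0.69315 / 0.161

doubling time ≈ 4.3 days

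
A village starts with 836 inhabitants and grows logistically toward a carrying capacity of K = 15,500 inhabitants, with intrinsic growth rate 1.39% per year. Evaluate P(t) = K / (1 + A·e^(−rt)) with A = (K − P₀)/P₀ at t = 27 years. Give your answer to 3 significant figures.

≈ 1,190 inhabitants

A = (15500 − 836)/836 = 17.54067
P(27) = 15500 / (1 + 17.54067·e^(−0.0139·27)) = 15500 / (1 + 17.54067·0.687083)
= 15500 / 13.0519 ≈ 1187.57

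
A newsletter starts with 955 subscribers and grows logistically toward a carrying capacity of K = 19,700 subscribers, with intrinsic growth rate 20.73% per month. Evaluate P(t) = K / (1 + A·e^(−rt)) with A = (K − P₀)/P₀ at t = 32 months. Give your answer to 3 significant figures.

≈ 19,200 subscribers

A = (19700 − 955)/955 = 19.62827
P(32) = 19700 / (1 + 19.62827·e^(−0.2073·32)) = 19700 / (1 + 19.62827·0.001315)
= 19700 / 1.02582 ≈ 19204.16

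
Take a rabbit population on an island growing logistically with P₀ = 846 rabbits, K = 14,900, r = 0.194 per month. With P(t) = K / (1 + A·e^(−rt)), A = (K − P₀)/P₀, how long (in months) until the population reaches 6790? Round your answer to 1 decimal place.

t ≈ 13.6 months

A = (14900 − 846)/846 = 16.61229
6790 = 14900/(1 + 16.61229·e^(−0.194t)) → 1 + 16.61229·e^(−0.194t) = 2.1944
e^(−0.194t) = 0.071899 → t = ln(13.90844)/0.194 = 2.6325/0.194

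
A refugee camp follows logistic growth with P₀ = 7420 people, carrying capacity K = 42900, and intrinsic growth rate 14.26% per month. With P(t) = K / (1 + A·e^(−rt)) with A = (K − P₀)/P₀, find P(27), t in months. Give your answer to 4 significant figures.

≈ 38,940 people

A = (42900 − 7420)/7420 = 4.78167
P(27) = 42900 / (1 + 4.78167·e^(−0.1426·27)) = 42900 / (1 + 4.78167·0.021275)
= 42900 / 1.10173 ≈ 38938.68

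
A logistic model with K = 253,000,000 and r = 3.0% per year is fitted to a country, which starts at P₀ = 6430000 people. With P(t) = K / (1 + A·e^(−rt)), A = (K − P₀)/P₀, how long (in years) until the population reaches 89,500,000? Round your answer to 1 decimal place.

A = (253000000 − 6430000)/6430000 = 38.34681
89500000 = 253000000/(1 + 38.34681·e^(−0.03t)) → 1 + 38.34681·e^(−0.03t) = 2.82682
e^(−0.03t) = 0.047639 → t = ln(20.99107)/0.03 = 3.0441/0.03

t ≈ 101.5 years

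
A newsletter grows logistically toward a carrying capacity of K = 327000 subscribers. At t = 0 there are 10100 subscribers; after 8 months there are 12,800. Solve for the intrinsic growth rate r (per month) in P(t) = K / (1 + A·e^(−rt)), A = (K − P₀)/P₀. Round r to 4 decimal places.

A = (327000 − 10100)/10100 = 31.37624
12800 = 327000/(1 + 31.37624·e^(−r·8)) → e^(−8r) = (25.54688 − 1)/31.37624 = 0.78234
r = −ln(0.78234)/8 = 0.24547/8

r ≈ 0.0307 per month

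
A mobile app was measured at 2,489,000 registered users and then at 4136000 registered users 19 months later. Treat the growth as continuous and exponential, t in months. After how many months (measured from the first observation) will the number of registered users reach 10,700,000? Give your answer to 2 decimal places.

t ≈ 54.56 months

r = ln(4136000/2489000) / 19 ≈ 0.026729 per month
t = ln(10700000/2489000) / r = 1.45836 / 0.026729 ≈ 54.561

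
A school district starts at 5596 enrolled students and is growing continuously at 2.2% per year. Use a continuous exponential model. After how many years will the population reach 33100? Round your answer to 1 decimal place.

t ≈ 80.8 years

33100 = 5596 · e^(0.022·t)
t = ln(33100/5596) / 0.022 = ln(5.91494) / 0.022 = 1.77748 / 0.022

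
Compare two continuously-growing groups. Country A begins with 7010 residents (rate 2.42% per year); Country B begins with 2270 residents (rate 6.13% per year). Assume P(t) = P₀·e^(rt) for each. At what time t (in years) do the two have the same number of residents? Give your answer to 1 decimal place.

7010·e^(0.0242t) = 2270·e^(0.0613t)
7010/2270 = e^((0.0613 − 0.0242)t) → ln(3.08811) = 0.0371·t
t = 1.12756 / 0.0371

t ≈ 30.4 years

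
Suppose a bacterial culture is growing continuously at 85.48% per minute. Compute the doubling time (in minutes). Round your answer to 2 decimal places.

doubling time = ln(2) / |r| = 0.69315 / 0.8548

doubling time ≈ 0.81 minutes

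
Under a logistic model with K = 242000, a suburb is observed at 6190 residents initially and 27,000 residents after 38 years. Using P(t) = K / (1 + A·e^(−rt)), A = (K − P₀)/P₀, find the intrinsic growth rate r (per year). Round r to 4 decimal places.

A = (242000 − 6190)/6190 = 38.09532
27000 = 242000/(1 + 38.09532·e^(−r·38)) → e^(−38r) = (8.96296 − 1)/38.09532 = 0.209027
r = −ln(0.209027)/38 = 1.56529/38

r ≈ 0.0412 per year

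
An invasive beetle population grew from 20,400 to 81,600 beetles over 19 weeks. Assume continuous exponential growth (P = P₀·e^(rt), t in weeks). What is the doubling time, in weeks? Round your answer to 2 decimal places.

doubling time ≈ 9.50 weeks

r = ln(81600/20400) / 19 = ln(4) / 19 ≈ 0.072963 per week
doubling time = ln 2 / |r| = 0.69315 / 0.072963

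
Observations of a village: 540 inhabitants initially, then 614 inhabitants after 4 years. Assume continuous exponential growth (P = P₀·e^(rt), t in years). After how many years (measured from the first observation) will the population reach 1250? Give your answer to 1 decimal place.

t ≈ 26.1 years

r = ln(614/540) / 4 ≈ 0.032106 per year
t = ln(1250/540) / r = 0.83933 / 0.032106 ≈ 26.142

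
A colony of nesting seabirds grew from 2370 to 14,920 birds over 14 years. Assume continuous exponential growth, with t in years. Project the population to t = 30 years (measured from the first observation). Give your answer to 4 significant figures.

r = ln(14920/2370) / 14 ≈ 0.131415 per year
P(30) = 2370 · e^(0.131415·30) = 2370 · 51.54502 ≈ 122161.7

≈ 122,200 birds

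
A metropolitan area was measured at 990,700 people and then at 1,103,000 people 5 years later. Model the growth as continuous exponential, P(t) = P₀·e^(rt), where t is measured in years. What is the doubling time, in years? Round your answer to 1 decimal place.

r = ln(1103000/990700) / 5 = ln(1.11335) / 5 ≈ 0.021475 per year
doubling time = ln 2 / |r| = 0.69315 / 0.021475

doubling time ≈ 32.3 years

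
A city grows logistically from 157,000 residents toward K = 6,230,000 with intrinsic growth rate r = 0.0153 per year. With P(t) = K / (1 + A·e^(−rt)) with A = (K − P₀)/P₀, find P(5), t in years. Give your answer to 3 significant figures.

≈ 169,000 residents

A = (6230000 − 157000)/157000 = 38.68153
P(5) = 6230000 / (1 + 38.68153·e^(−0.0153·5)) = 6230000 / (1 + 38.68153·0.926353)
= 6230000 / 36.83275 ≈ 169142.96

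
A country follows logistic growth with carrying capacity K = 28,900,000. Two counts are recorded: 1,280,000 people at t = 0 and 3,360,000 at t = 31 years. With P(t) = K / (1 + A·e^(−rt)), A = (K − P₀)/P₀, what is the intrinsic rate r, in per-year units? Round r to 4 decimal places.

r ≈ 0.0337 per year

A = (28900000 − 1280000)/1280000 = 21.57812
3360000 = 28900000/(1 + 21.57812·e^(−r·31)) → e^(−31r) = (8.60119 − 1)/21.57812 = 0.352264
r = −ln(0.352264)/31 = 1.04338/31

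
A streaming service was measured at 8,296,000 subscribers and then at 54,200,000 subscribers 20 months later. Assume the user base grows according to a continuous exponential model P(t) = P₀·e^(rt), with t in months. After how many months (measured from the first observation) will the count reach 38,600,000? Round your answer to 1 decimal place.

r = ln(54200000/8296000) / 20 ≈ 0.093845 per month
t = ln(38600000/8296000) / r = 1.53748 / 0.093845 ≈ 16.383

t ≈ 16.4 months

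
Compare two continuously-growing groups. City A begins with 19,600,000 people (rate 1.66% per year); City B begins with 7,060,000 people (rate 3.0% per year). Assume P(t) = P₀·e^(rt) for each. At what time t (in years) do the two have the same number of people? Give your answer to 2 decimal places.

19600000·e^(0.0166t) = 7060000·e^(0.03t)
19600000/7060000 = e^((0.03 − 0.0166)t) → ln(2.7762) = 0.0134·t
t = 1.02108 / 0.0134

t ≈ 76.20 years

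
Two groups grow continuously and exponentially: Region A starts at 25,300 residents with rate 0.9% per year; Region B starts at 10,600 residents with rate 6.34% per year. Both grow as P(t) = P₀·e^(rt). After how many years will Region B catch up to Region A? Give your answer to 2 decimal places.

t ≈ 15.99 years

25300·e^(0.009t) = 10600·e^(0.0634t)
25300/10600 = e^((0.0634 − 0.009)t) → ln(2.38679) = 0.0544·t
t = 0.86995 / 0.0544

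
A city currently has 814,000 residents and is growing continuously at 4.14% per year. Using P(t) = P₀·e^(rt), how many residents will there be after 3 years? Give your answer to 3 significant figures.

≈ 922,000 residents

P(3) = 814000 · e^(0.0414·3) = 814000 · e^(0.1242)
= 814000 · 1.13224 ≈ 921645.23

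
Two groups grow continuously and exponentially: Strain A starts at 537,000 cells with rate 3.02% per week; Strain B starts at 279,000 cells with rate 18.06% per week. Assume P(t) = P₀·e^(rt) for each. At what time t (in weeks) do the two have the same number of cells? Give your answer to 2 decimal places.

t ≈ 4.35 weeks

537000·e^(0.0302t) = 279000·e^(0.1806t)
537000/279000 = e^((0.1806 − 0.0302)t) → ln(1.92473) = 0.1504·t
t = 0.65479 / 0.1504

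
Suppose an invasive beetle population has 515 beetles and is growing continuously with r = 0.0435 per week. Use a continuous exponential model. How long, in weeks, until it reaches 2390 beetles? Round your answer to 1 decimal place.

t ≈ 35.3 weeks

2390 = 515 · e^(0.0435·t)
t = ln(2390/515) / 0.0435 = ln(4.64078) / 0.0435 = 1.53488 / 0.0435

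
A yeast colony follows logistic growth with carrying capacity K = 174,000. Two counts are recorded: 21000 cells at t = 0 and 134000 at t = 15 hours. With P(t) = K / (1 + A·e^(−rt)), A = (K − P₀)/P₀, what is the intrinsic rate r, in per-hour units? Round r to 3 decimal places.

A = (174000 − 21000)/21000 = 7.28571
134000 = 174000/(1 + 7.28571·e^(−r·15)) → e^(−15r) = (1.29851 − 1)/7.28571 = 0.040972
r = −ln(0.040972)/15 = 3.19488/15

r ≈ 0.213 per hour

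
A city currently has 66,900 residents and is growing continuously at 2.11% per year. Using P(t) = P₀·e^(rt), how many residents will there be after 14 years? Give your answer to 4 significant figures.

≈ 89,890 residents

P(14) = 66900 · e^(0.0211·14) = 66900 · e^(0.2954)
= 66900 · 1.34366 ≈ 89891.1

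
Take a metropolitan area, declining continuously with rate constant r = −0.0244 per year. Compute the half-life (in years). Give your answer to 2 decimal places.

half-life ≈ 28.41 years

half-life = ln(2) / |r| = 0.69315 / 0.0244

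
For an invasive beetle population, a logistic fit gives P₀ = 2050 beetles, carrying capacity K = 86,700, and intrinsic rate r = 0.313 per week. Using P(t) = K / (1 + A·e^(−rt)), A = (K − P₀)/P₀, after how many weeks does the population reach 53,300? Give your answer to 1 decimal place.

A = (86700 − 2050)/2050 = 41.29268
53300 = 86700/(1 + 41.29268·e^(−0.313t)) → 1 + 41.29268·e^(−0.313t) = 1.62664
e^(−0.313t) = 0.015176 → t = ln(65.89521)/0.313 = 4.18807/0.313

t ≈ 13.4 weeks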